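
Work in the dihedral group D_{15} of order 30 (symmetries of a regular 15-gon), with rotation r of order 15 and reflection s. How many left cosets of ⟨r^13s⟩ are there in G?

15

|⟨r^13s⟩| = 2 and |G| = 30.
By Lagrange, [G : H] = |G|/|H| = 30/2 = 15.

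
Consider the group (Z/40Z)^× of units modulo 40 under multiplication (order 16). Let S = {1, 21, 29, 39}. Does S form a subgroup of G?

Closure fails: 39 · 21 = 19 ∉ S. So S is not a subgroup.

No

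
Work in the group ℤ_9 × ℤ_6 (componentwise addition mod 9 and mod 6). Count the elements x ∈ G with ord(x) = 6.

8

An element (a,b) has order lcm(ord(a), ord(b)); count pairs with lcm equal to 6.
Enumerating gives 8 such elements.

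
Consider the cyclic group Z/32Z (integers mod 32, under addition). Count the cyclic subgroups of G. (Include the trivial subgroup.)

6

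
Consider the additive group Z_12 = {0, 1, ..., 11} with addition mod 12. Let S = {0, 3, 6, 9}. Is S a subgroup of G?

Yes

|S| = 4 divides |G| = 12, consistent with Lagrange.
S contains the identity, every element's inverse is in S, and S is closed under +: it is a subgroup.
In fact S = ⟨9⟩.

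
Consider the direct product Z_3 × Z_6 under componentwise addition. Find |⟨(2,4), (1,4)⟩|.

|⟨(2,4)⟩| = 3 and |⟨(1,4)⟩| = 3, so |H| is a multiple of lcm(3, 3) = 3 and divides |G| = 18.
Closing under the operation: H = {(0,0), (0,2), (0,4), (1,0), (1,2), (1,4), (2,0), (2,2), (2,4)}, so |H| = 9.

9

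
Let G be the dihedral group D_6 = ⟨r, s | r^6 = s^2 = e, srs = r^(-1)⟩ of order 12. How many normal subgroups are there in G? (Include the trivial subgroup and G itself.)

G has 16 subgroups. Checking conjugation-invariance by order — order 1: 1/1 normal; order 2: 1/7 normal; order 3: 1/1 normal; order 4: 0/3 normal; order 6: 3/3 normal; order 12: 1/1 normal.
Total normal subgroups: 7.

7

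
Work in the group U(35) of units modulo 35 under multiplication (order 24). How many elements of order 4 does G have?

The elements of order 4 are: 8, 13, 22, 27.
That's 4.

4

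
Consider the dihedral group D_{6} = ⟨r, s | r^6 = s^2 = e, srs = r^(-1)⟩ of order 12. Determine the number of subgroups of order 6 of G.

3

|G| = 12 and 6 | 12, so subgroups of order 6 are possible by Lagrange.
The subgroups of order 6 are: {e, r, r^2, r^3, r^4, r^5}; {e, r^2, r^4, s, r^2s, r^4s}; {e, r^2, r^4, rs, r^3s, r^5s}.
So G has 3 subgroups of order 6.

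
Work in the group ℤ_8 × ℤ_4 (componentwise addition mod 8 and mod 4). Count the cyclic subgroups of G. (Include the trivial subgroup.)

14

A cyclic subgroup of order d is generated by each of its φ(d) elements of order d, so the cyclic subgroups of order d number (#elements of order d)/φ(d).
Cyclic subgroups by order — order 1: 1; order 2: 3; order 4: 6; order 8: 4.
Total: 14.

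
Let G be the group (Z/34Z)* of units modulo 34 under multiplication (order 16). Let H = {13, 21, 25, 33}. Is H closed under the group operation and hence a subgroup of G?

No

The identity 1 ∉ H, so H is not a subgroup.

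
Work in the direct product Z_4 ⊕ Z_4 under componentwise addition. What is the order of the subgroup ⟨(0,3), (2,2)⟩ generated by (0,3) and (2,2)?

|⟨(0,3)⟩| = 4 and |⟨(2,2)⟩| = 2, so |H| is a multiple of lcm(4, 2) = 4 and divides |G| = 16.
Closing under the operation: H = {(0,0), (0,1), (0,2), (0,3), (2,0), (2,1), (2,2), (2,3)}, so |H| = 8.

8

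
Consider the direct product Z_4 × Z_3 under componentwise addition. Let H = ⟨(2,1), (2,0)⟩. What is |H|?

|⟨(2,1)⟩| = 6 and |⟨(2,0)⟩| = 2, so |H| is a multiple of lcm(6, 2) = 6 and divides |G| = 12.
Closing under the operation: H = {(0,0), (0,1), (0,2), (2,0), (2,1), (2,2)}, so |H| = 6.

6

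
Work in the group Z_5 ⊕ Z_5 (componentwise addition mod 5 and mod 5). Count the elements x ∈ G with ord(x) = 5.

An element (a,b) has order lcm(ord(a), ord(b)); count pairs with lcm equal to 5.
Enumerating gives 24 such elements.

24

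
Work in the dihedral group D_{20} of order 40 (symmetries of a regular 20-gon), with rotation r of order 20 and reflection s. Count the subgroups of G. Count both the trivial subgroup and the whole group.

48

|G| = 40, so by Lagrange every subgroup order divides 40. Divisors: 1, 2, 4, 5, 8, 10, 20, 40.
Subgroups by order — order 1: 1; order 2: 21; order 4: 11; order 5: 1; order 8: 5; order 10: 5; order 20: 3; order 40: 1.
Total: 1 + 21 + 11 + 1 + 5 + 5 + 3 + 1 = 48.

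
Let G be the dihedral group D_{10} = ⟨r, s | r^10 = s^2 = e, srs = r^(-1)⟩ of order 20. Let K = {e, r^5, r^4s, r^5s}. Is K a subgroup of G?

Closure fails: r^5s · r^5 = s ∉ K. So K is not a subgroup.

No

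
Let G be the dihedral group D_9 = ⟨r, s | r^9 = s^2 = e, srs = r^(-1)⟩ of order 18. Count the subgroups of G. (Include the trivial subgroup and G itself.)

|G| = 18, so by Lagrange every subgroup order divides 18. Divisors: 1, 2, 3, 6, 9, 18.
Subgroups by order — order 1: 1; order 2: 9; order 3: 1; order 6: 3; order 9: 1; order 18: 1.
Total: 1 + 9 + 1 + 3 + 1 + 1 = 16.

16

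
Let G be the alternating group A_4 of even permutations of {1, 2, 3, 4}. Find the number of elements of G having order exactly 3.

The elements of order 3 are: (2 3 4), (2 4 3), (1 2 3), (1 2 4), (1 3 2), (1 3 4), (1 4 2), (1 4 3).
That's 8.

8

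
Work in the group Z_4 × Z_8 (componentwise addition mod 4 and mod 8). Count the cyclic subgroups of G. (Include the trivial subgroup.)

A cyclic subgroup of order d is generated by each of its φ(d) elements of order d, so the cyclic subgroups of order d number (#elements of order d)/φ(d).
Cyclic subgroups by order — order 1: 1; order 2: 3; order 4: 6; order 8: 4.
Total: 14.

14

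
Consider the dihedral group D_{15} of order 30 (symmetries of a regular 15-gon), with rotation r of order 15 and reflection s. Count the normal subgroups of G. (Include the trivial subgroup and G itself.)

5

G has 28 subgroups. Checking conjugation-invariance by order — order 1: 1/1 normal; order 2: 0/15 normal; order 3: 1/1 normal; order 5: 1/1 normal; order 6: 0/5 normal; order 10: 0/3 normal; order 15: 1/1 normal; order 30: 1/1 normal.
Total normal subgroups: 5.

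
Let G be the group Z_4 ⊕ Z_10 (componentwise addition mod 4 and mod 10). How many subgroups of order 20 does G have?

|G| = 40 and 20 | 40, so subgroups of order 20 are possible by Lagrange.
The subgroups of order 20 are: {(0,0), (0,1), (0,2), (0,3), (0,4), (0,5), (0,6), (0,7), (0,8), (0,9), (2,0), (2,1), (2,2), (2,3), (2,4), (2,5), (2,6), (2,7), (2,8), (2,9)}; {(0,0), (0,2), (0,4), (0,6), (0,8), (1,0), (1,2), (1,4), (1,6), (1,8), (2,0), (2,2), (2,4), (2,6), (2,8), (3,0), (3,2), (3,4), (3,6), (3,8)}; {(0,0), (0,2), (0,4), (0,6), (0,8), (1,1), (1,3), (1,5), (1,7), (1,9), (2,0), (2,2), (2,4), (2,6), (2,8), (3,1), (3,3), (3,5), (3,7), (3,9)}.
So G has 3 subgroups of order 20.

3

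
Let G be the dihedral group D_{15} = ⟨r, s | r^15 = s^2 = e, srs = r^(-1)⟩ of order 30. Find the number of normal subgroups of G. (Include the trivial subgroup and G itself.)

5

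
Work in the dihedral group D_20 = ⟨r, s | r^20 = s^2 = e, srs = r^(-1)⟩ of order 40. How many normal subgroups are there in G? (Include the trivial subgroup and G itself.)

G has 48 subgroups. Checking conjugation-invariance by order — order 1: 1/1 normal; order 2: 1/21 normal; order 4: 1/11 normal; order 5: 1/1 normal; order 8: 0/5 normal; order 10: 1/5 normal; order 20: 3/3 normal; order 40: 1/1 normal.
Total normal subgroups: 9.

9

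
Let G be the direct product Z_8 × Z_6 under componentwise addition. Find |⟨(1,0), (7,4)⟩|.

|⟨(1,0)⟩| = 8 and |⟨(7,4)⟩| = 24, so |H| is a multiple of lcm(8, 24) = 24 and divides |G| = 48.
Closing under the operation: H = {(0,0), (0,2), (0,4), (1,0), (1,2), (1,4), (2,0), (2,2), (2,4), (3,0), (3,2), (3,4), (4,0), (4,2), (4,4), (5,0), (5,2), (5,4), (6,0), (6,2), (6,4), (7,0), (7,2), (7,4)}, so |H| = 24.

24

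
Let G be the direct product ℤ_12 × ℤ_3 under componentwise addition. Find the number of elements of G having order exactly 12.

16

An element (a,b) has order lcm(ord(a), ord(b)); count pairs with lcm equal to 12.
Enumerating gives 16 such elements.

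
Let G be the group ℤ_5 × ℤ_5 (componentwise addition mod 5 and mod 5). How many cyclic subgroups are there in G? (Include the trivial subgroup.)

Each element a generates a cyclic subgroup ⟨a⟩; distinct elements may generate the same one (a cyclic group of order d has φ(d) generators).
Cyclic subgroups by order — order 1: 1; order 5: 6.
Total: 7.

7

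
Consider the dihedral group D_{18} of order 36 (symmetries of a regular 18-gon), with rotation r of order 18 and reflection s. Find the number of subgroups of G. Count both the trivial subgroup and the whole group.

45

|G| = 36, so by Lagrange every subgroup order divides 36. Divisors: 1, 2, 3, 4, 6, 9, 12, 18, 36.
Subgroups by order — order 1: 1; order 2: 19; order 3: 1; order 4: 9; order 6: 7; order 9: 1; order 12: 3; order 18: 3; order 36: 1.
Total: 1 + 19 + 1 + 9 + 7 + 1 + 3 + 3 + 1 = 45.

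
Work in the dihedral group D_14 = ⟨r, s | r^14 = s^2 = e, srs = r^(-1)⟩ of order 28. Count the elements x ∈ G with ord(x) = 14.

The elements of order 14 are: r, r^3, r^5, r^9, r^11, r^13.
That's 6.

6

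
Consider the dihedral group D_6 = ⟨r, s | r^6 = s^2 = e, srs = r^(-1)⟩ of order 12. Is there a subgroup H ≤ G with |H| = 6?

Yes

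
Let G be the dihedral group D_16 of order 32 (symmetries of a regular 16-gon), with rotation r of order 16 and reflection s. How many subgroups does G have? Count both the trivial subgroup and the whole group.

|G| = 32, so by Lagrange every subgroup order divides 32. Divisors: 1, 2, 4, 8, 16, 32.
Subgroups by order — order 1: 1; order 2: 17; order 4: 9; order 8: 5; order 16: 3; order 32: 1.
Total: 1 + 17 + 9 + 5 + 3 + 1 = 36.

36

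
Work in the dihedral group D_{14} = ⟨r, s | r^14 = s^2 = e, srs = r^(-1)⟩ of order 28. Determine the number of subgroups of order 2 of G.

15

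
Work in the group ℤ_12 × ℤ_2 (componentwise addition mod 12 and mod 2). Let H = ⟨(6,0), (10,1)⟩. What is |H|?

|⟨(6,0)⟩| = 2 and |⟨(10,1)⟩| = 6, so |H| is a multiple of lcm(2, 6) = 6 and divides |G| = 24.
Closing under the operation: H = {(0,0), (0,1), (2,0), (2,1), (4,0), (4,1), (6,0), (6,1), (8,0), (8,1), (10,0), (10,1)}, so |H| = 12.

12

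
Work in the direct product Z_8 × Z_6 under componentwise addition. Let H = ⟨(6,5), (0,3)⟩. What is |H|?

24

|⟨(6,5)⟩| = 12 and |⟨(0,3)⟩| = 2, so |H| is a multiple of lcm(12, 2) = 12 and divides |G| = 48.
Closing under the operation: H = {(0,0), (0,1), (0,2), (0,3), (0,4), (0,5), (2,0), (2,1), (2,2), (2,3), (2,4), (2,5), (4,0), (4,1), (4,2), (4,3), (4,4), (4,5), (6,0), (6,1), (6,2), (6,3), (6,4), (6,5)}, so |H| = 24.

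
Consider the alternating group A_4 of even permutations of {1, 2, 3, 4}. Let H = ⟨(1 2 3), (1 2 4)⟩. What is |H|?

12

|⟨(1 2 3)⟩| = 3 and |⟨(1 2 4)⟩| = 3, so |H| is a multiple of lcm(3, 3) = 3 and divides |G| = 12.
Closing {(1 2 3), (1 2 4)} under the group operation gives all of G, so |H| = 12.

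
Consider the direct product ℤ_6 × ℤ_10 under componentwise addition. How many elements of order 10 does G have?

12

An element (a,b) has order lcm(ord(a), ord(b)); count pairs with lcm equal to 10.
Enumerating gives 12 such elements.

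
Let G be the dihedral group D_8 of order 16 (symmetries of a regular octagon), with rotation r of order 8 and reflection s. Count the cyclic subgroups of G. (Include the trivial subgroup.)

12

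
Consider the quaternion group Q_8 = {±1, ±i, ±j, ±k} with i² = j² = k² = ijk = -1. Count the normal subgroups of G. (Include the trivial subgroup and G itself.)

G has 6 subgroups. Checking conjugation-invariance by order — order 1: 1/1 normal; order 2: 1/1 normal; order 4: 3/3 normal; order 8: 1/1 normal.
Total normal subgroups: 6.

6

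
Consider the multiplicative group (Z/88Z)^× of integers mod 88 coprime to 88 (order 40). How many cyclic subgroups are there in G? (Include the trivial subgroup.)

A cyclic subgroup of order d is generated by each of its φ(d) elements of order d, so the cyclic subgroups of order d number (#elements of order d)/φ(d).
Cyclic subgroups by order — order 1: 1; order 2: 7; order 5: 1; order 10: 7.
Total: 16.

16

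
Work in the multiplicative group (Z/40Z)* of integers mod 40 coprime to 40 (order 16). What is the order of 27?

Compute successive powers of 27 mod 40: 27, 9, 3, 1; 27^4 ≡ 1 (mod 40).
So |⟨27⟩| = 4.

4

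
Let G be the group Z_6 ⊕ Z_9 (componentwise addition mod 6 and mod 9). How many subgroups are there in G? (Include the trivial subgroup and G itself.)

20

|G| = 54, so by Lagrange every subgroup order divides 54. Divisors: 1, 2, 3, 6, 9, 18, 27, 54.
Subgroups by order — order 1: 1; order 2: 1; order 3: 4; order 6: 4; order 9: 4; order 18: 4; order 27: 1; order 54: 1.
Total: 1 + 1 + 4 + 4 + 4 + 4 + 1 + 1 = 20.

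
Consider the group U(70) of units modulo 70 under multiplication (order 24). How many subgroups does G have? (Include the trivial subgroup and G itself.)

16

|G| = 24, so by Lagrange every subgroup order divides 24. Divisors: 1, 2, 3, 4, 6, 8, 12, 24.
Subgroups by order — order 1: 1; order 2: 3; order 3: 1; order 4: 3; order 6: 3; order 8: 1; order 12: 3; order 24: 1.
Total: 1 + 3 + 1 + 3 + 3 + 1 + 3 + 1 = 16.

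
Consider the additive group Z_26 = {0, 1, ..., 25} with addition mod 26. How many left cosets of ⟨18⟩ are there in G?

2

|⟨18⟩| = 13 and |G| = 26.
By Lagrange, [G : H] = |G|/|H| = 26/13 = 2.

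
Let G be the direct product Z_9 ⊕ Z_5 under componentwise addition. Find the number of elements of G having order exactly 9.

6

An element (a,b) has order lcm(ord(a), ord(b)); count pairs with lcm equal to 9.
Enumerating gives 6 such elements.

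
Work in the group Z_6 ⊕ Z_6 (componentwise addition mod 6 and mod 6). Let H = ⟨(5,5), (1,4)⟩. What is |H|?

|⟨(5,5)⟩| = 6 and |⟨(1,4)⟩| = 6, so |H| is a multiple of lcm(6, 6) = 6 and divides |G| = 36.
Closing under the operation: H = {(0,0), (0,3), (1,1), (1,4), (2,2), (2,5), (3,0), (3,3), (4,1), (4,4), (5,2), (5,5)}, so |H| = 12.

12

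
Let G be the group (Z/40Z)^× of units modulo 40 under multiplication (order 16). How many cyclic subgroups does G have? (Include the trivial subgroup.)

Each element a generates a cyclic subgroup ⟨a⟩; distinct elements may generate the same one (a cyclic group of order d has φ(d) generators).
Cyclic subgroups by order — order 1: 1; order 2: 7; order 4: 4.
Total: 12.

12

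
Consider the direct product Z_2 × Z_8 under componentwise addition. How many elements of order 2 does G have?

An element (a,b) has order lcm(ord(a), ord(b)); count pairs with lcm equal to 2.
Enumerating gives 3 such elements.

3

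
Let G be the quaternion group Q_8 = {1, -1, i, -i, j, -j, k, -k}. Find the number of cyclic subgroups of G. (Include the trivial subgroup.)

5

Each element a generates a cyclic subgroup ⟨a⟩; distinct elements may generate the same one (a cyclic group of order d has φ(d) generators).
Cyclic subgroups by order — order 1: 1; order 2: 1; order 4: 3.
Total: 5.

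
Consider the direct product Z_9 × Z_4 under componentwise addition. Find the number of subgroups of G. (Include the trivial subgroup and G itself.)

9

|G| = 36, so by Lagrange every subgroup order divides 36. Divisors: 1, 2, 3, 4, 6, 9, 12, 18, 36.
Subgroups by order — order 1: 1; order 2: 1; order 3: 1; order 4: 1; order 6: 1; order 9: 1; order 12: 1; order 18: 1; order 36: 1.
Total: 1 + 1 + 1 + 1 + 1 + 1 + 1 + 1 + 1 = 9.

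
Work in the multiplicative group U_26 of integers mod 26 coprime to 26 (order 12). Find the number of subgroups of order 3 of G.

1

|G| = 12 and 3 | 12, so subgroups of order 3 are possible by Lagrange.
The subgroups of order 3 are: {1, 3, 9}.
So G has 1 subgroup of order 3.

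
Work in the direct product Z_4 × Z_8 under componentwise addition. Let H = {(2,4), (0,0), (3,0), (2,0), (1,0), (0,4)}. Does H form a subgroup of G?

No

|H| = 6 does not divide |G| = 32, so by Lagrange H is not a subgroup.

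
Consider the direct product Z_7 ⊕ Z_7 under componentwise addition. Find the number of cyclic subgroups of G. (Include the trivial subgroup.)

Group the elements of G by the cyclic subgroup they generate; each cyclic subgroup of order d accounts for φ(d) elements.
Cyclic subgroups by order — order 1: 1; order 7: 8.
Total: 9.

9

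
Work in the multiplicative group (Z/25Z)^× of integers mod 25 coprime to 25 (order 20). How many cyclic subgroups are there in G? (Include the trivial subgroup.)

6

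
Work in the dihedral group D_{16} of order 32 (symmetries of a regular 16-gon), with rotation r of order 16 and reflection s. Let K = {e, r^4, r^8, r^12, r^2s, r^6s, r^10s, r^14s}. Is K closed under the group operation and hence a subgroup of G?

Yes

|K| = 8 divides |G| = 32, consistent with Lagrange.
K contains the identity, every element's inverse is in K, and K is closed under ·: it is a subgroup.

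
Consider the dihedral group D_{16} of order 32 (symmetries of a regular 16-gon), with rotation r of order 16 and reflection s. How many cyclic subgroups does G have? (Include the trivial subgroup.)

21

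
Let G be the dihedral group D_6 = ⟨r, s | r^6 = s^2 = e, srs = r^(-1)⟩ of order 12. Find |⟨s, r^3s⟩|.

|⟨s⟩| = 2 and |⟨r^3s⟩| = 2, so |H| is a multiple of lcm(2, 2) = 2 and divides |G| = 12.
Closing under the operation: H = {e, r^3, s, r^3s}, so |H| = 4.

4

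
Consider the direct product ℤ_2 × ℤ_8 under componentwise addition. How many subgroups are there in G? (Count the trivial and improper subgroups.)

|G| = 16, so by Lagrange every subgroup order divides 16. Divisors: 1, 2, 4, 8, 16.
Subgroups by order — order 1: 1; order 2: 3; order 4: 3; order 8: 3; order 16: 1.
Total: 1 + 3 + 3 + 3 + 1 = 11.

11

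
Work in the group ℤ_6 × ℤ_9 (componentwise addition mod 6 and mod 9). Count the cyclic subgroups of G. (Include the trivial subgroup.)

16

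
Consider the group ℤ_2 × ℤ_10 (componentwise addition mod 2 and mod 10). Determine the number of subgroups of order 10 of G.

3

|G| = 20 and 10 | 20, so subgroups of order 10 are possible by Lagrange.
The subgroups of order 10 are: {(0,0), (0,1), (0,2), (0,3), (0,4), (0,5), (0,6), (0,7), (0,8), (0,9)}; {(0,0), (0,2), (0,4), (0,6), (0,8), (1,0), (1,2), (1,4), (1,6), (1,8)}; {(0,0), (0,2), (0,4), (0,6), (0,8), (1,1), (1,3), (1,5), (1,7), (1,9)}.
So G has 3 subgroups of order 10.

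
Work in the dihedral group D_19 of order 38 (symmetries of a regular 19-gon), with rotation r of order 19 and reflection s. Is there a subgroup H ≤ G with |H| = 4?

4 does not divide |G| = 38, so by Lagrange no subgroup of order 4 exists.

No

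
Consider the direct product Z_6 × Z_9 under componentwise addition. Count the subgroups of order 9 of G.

|G| = 54 and 9 | 54, so subgroups of order 9 are possible by Lagrange.
The subgroups of order 9 are: {(0,0), (0,1), (0,2), (0,3), (0,4), (0,5), (0,6), (0,7), (0,8)}; {(0,0), (0,3), (0,6), (2,0), (2,3), (2,6), (4,0), (4,3), (4,6)}; {(0,0), (0,3), (0,6), (2,1), (2,4), (2,7), (4,2), (4,5), (4,8)}; {(0,0), (0,3), (0,6), (2,2), (2,5), (2,8), (4,1), (4,4), (4,7)}.
So G has 4 subgroups of order 9.

4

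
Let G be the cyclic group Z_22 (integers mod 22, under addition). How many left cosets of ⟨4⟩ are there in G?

2

|⟨4⟩| = 11 and |G| = 22.
By Lagrange, [G : H] = |G|/|H| = 22/11 = 2.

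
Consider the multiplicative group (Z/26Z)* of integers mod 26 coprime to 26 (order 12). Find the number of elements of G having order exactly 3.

2

The elements of order 3 are: 3, 9.
That's 2.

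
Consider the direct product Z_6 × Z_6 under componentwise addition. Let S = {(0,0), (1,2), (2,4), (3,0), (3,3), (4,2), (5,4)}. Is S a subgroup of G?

|S| = 7 does not divide |G| = 36, so by Lagrange S is not a subgroup.

No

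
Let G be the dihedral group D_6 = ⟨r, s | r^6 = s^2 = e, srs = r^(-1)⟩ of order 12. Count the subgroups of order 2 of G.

|G| = 12 and 2 | 12, so subgroups of order 2 are possible by Lagrange.
The subgroups of order 2 are: {e, r^2s}; {e, r^3}; {e, r^3s}; {e, r^4s}; … (7 in all).
So G has 7 subgroups of order 2.

7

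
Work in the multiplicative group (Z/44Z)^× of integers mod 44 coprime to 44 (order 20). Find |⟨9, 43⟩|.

|⟨9⟩| = 5 and |⟨43⟩| = 2, so |H| is a multiple of lcm(5, 2) = 10 and divides |G| = 20.
Closing under the operation: H = {1, 5, 7, 9, 19, 25, 35, 37, 39, 43}, so |H| = 10.

10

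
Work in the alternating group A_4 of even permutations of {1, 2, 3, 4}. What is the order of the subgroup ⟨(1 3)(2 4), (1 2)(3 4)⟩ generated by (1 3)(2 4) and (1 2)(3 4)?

|⟨(1 3)(2 4)⟩| = 2 and |⟨(1 2)(3 4)⟩| = 2, so |H| is a multiple of lcm(2, 2) = 2 and divides |G| = 12.
Closing under the operation: H = {e, (1 2)(3 4), (1 3)(2 4), (1 4)(2 3)}, so |H| = 4.

4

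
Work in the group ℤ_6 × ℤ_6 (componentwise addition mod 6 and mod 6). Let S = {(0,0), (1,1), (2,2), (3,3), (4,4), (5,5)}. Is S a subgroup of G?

|S| = 6 divides |G| = 36, consistent with Lagrange.
S contains the identity, every element's inverse is in S, and S is closed under +: it is a subgroup.
In fact S = ⟨(5,5)⟩.

Yes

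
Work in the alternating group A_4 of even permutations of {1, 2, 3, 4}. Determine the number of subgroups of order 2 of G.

|G| = 12 and 2 | 12, so subgroups of order 2 are possible by Lagrange.
The subgroups of order 2 are: {e, (1 2)(3 4)}; {e, (1 3)(2 4)}; {e, (1 4)(2 3)}.
So G has 3 subgroups of order 2.

3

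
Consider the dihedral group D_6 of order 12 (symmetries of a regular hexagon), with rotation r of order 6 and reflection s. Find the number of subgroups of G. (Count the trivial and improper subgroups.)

|G| = 12, so by Lagrange every subgroup order divides 12. Divisors: 1, 2, 3, 4, 6, 12.
Subgroups by order — order 1: 1; order 2: 7; order 3: 1; order 4: 3; order 6: 3; order 12: 1.
Total: 1 + 7 + 1 + 3 + 3 + 1 = 16.

16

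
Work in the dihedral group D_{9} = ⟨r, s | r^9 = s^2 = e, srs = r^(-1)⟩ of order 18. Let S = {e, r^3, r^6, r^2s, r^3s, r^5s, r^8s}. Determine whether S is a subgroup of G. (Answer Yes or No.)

No

|S| = 7 does not divide |G| = 18, so by Lagrange S is not a subgroup.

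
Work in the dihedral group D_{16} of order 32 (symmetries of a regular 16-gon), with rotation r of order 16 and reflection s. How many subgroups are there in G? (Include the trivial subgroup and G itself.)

36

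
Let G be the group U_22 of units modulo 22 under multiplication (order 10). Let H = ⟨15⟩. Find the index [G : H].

2

|⟨15⟩| = 5 and |G| = 10.
By Lagrange, [G : H] = |G|/|H| = 10/5 = 2.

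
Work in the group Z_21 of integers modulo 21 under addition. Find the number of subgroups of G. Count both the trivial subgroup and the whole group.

Subgroups of the cyclic group Z_21 correspond bijectively to divisors of 21.
Divisors of 21: 1, 3, 7, 21.
So Z_21 has 4 subgroups.

4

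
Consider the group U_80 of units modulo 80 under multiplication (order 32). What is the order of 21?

4

Compute successive powers of 21 mod 80: 21, 41, 61, 1; 21^4 ≡ 1 (mod 80).
So |⟨21⟩| = 4.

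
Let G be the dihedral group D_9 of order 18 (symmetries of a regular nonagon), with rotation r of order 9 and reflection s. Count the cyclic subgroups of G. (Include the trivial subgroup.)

12

Each element a generates a cyclic subgroup ⟨a⟩; distinct elements may generate the same one (a cyclic group of order d has φ(d) generators).
Cyclic subgroups by order — order 1: 1; order 2: 9; order 3: 1; order 9: 1.
Total: 12.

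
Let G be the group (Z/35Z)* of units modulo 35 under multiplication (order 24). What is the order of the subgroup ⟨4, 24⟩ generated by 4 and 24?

12

|⟨4⟩| = 6 and |⟨24⟩| = 6, so |H| is a multiple of lcm(6, 6) = 6 and divides |G| = 24.
Closing under the operation: H = {1, 4, 6, 9, 11, 16, 19, 24, 26, 29, 31, 34}, so |H| = 12.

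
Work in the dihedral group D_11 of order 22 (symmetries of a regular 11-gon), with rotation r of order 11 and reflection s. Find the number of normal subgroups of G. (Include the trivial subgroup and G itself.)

3

G has 14 subgroups. Checking conjugation-invariance by order — order 1: 1/1 normal; order 2: 0/11 normal; order 11: 1/1 normal; order 22: 1/1 normal.
Total normal subgroups: 3.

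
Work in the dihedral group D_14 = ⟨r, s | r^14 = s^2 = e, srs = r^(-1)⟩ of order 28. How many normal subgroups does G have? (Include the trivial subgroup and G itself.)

7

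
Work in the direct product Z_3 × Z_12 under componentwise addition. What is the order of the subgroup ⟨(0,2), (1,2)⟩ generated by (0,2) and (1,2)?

18

|⟨(0,2)⟩| = 6 and |⟨(1,2)⟩| = 6, so |H| is a multiple of lcm(6, 6) = 6 and divides |G| = 36.
Closing under the operation: H = {(0,0), (0,2), (0,4), (0,6), (0,8), (0,10), (1,0), (1,2), (1,4), (1,6), (1,8), (1,10), (2,0), (2,2), (2,4), (2,6), (2,8), (2,10)}, so |H| = 18.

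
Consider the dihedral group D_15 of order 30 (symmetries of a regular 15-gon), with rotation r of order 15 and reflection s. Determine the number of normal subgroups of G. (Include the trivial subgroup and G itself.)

G has 28 subgroups. Checking conjugation-invariance by order — order 1: 1/1 normal; order 2: 0/15 normal; order 3: 1/1 normal; order 5: 1/1 normal; order 6: 0/5 normal; order 10: 0/3 normal; order 15: 1/1 normal; order 30: 1/1 normal.
Total normal subgroups: 5.

5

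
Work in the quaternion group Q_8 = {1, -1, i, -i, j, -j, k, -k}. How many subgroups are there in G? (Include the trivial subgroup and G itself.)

|G| = 8, so by Lagrange every subgroup order divides 8. Divisors: 1, 2, 4, 8.
Subgroups by order — order 1: 1; order 2: 1; order 4: 3; order 8: 1.
Total: 1 + 1 + 3 + 1 = 6.

6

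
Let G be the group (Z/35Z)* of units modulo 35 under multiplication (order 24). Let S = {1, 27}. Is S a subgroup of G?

27 ∈ S but its inverse 13 ∉ S, so S is not a subgroup.

No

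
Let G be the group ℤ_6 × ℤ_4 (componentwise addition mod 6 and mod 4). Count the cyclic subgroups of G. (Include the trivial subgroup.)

Each element a generates a cyclic subgroup ⟨a⟩; distinct elements may generate the same one (a cyclic group of order d has φ(d) generators).
Cyclic subgroups by order — order 1: 1; order 2: 3; order 3: 1; order 4: 2; order 6: 3; order 12: 2.
Total: 12.

12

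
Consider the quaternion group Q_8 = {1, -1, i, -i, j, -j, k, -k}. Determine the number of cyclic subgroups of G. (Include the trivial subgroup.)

5

Each element a generates a cyclic subgroup ⟨a⟩; distinct elements may generate the same one (a cyclic group of order d has φ(d) generators).
Cyclic subgroups by order — order 1: 1; order 2: 1; order 4: 3.
Total: 5.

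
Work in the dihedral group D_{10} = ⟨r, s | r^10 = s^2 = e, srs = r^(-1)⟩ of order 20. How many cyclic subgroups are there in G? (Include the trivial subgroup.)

14

A cyclic subgroup of order d is generated by each of its φ(d) elements of order d, so the cyclic subgroups of order d number (#elements of order d)/φ(d).
Cyclic subgroups by order — order 1: 1; order 2: 11; order 5: 1; order 10: 1.
Total: 14.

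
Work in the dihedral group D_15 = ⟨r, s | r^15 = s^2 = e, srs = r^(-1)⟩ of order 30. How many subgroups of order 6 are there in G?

|G| = 30 and 6 | 30, so subgroups of order 6 are possible by Lagrange.
The subgroups of order 6 are: {e, r^5, r^10, s, r^5s, r^10s}; {e, r^5, r^10, rs, r^6s, r^11s}; {e, r^5, r^10, r^2s, r^7s, r^12s}; {e, r^5, r^10, r^3s, r^8s, r^13s}; … (5 in all).
So G has 5 subgroups of order 6.

5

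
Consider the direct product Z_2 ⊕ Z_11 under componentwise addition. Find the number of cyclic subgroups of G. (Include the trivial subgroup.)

4

A cyclic subgroup of order d is generated by each of its φ(d) elements of order d, so the cyclic subgroups of order d number (#elements of order d)/φ(d).
Cyclic subgroups by order — order 1: 1; order 2: 1; order 11: 1; order 22: 1.
Total: 4.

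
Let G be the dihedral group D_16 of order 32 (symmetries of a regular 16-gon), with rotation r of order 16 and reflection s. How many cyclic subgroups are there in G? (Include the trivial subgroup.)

Each element a generates a cyclic subgroup ⟨a⟩; distinct elements may generate the same one (a cyclic group of order d has φ(d) generators).
Cyclic subgroups by order — order 1: 1; order 2: 17; order 4: 1; order 8: 1; order 16: 1.
Total: 21.

21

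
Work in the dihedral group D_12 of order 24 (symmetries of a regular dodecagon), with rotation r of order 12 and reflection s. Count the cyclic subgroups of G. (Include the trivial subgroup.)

Each element a generates a cyclic subgroup ⟨a⟩; distinct elements may generate the same one (a cyclic group of order d has φ(d) generators).
Cyclic subgroups by order — order 1: 1; order 2: 13; order 3: 1; order 4: 1; order 6: 1; order 12: 1.
Total: 18.

18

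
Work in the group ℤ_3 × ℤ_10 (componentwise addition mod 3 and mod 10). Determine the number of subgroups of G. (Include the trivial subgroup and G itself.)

8

|G| = 30, so by Lagrange every subgroup order divides 30. Divisors: 1, 2, 3, 5, 6, 10, 15, 30.
Subgroups by order — order 1: 1; order 2: 1; order 3: 1; order 5: 1; order 6: 1; order 10: 1; order 15: 1; order 30: 1.
Total: 1 + 1 + 1 + 1 + 1 + 1 + 1 + 1 = 8.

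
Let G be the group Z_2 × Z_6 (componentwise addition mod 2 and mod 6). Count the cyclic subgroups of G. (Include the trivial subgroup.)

8

Group the elements of G by the cyclic subgroup they generate; each cyclic subgroup of order d accounts for φ(d) elements.
Cyclic subgroups by order — order 1: 1; order 2: 3; order 3: 1; order 6: 3.
Total: 8.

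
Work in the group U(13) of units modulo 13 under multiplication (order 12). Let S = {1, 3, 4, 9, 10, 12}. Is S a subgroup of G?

Yes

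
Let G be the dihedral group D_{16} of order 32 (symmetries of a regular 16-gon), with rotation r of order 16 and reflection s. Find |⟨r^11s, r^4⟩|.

|⟨r^11s⟩| = 2 and |⟨r^4⟩| = 4, so |H| is a multiple of lcm(2, 4) = 4 and divides |G| = 32.
Closing under the operation: H = {e, r^4, r^8, r^12, r^3s, r^7s, r^11s, r^15s}, so |H| = 8.

8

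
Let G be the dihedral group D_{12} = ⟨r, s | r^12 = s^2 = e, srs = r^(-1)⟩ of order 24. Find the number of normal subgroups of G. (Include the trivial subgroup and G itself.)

G has 34 subgroups. Checking conjugation-invariance by order — order 1: 1/1 normal; order 2: 1/13 normal; order 3: 1/1 normal; order 4: 1/7 normal; order 6: 1/5 normal; order 8: 0/3 normal; order 12: 3/3 normal; order 24: 1/1 normal.
Total normal subgroups: 9.

9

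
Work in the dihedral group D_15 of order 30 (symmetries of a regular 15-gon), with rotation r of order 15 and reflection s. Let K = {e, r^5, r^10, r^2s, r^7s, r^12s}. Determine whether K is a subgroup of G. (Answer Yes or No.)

|K| = 6 divides |G| = 30, consistent with Lagrange.
K contains the identity, every element's inverse is in K, and K is closed under ·: it is a subgroup.

Yes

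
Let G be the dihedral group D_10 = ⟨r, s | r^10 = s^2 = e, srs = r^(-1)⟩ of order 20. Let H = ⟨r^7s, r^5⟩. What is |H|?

4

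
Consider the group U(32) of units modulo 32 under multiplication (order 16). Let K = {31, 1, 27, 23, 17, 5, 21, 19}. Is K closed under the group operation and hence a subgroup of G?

5 ∈ K but its inverse 13 ∉ K, so K is not a subgroup.

No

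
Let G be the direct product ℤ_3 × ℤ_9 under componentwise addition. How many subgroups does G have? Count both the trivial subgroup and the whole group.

10

|G| = 27, so by Lagrange every subgroup order divides 27. Divisors: 1, 3, 9, 27.
Subgroups by order — order 1: 1; order 3: 4; order 9: 4; order 27: 1.
Total: 1 + 4 + 4 + 1 = 10.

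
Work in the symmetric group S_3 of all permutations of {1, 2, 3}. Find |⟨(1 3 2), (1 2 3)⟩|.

3

|⟨(1 3 2)⟩| = 3 and |⟨(1 2 3)⟩| = 3, so |H| is a multiple of lcm(3, 3) = 3 and divides |G| = 6.
Closing under the operation: H = {e, (1 2 3), (1 3 2)}, so |H| = 3.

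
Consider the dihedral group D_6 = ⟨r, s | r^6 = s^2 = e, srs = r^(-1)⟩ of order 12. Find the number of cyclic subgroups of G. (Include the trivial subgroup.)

Each element a generates a cyclic subgroup ⟨a⟩; distinct elements may generate the same one (a cyclic group of order d has φ(d) generators).
Cyclic subgroups by order — order 1: 1; order 2: 7; order 3: 1; order 6: 1.
Total: 10.

10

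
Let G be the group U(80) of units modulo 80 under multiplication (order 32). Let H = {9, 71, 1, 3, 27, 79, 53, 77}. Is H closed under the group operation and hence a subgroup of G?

Yes

|H| = 8 divides |G| = 32, consistent with Lagrange.
H contains the identity, every element's inverse is in H, and H is closed under ·: it is a subgroup.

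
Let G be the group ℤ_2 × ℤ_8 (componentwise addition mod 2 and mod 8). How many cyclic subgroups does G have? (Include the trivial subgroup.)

Each element a generates a cyclic subgroup ⟨a⟩; distinct elements may generate the same one (a cyclic group of order d has φ(d) generators).
Cyclic subgroups by order — order 1: 1; order 2: 3; order 4: 2; order 8: 2.
Total: 8.

8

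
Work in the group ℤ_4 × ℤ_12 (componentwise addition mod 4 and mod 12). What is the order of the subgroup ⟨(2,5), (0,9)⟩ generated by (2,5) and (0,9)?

24

|⟨(2,5)⟩| = 12 and |⟨(0,9)⟩| = 4, so |H| is a multiple of lcm(12, 4) = 12 and divides |G| = 48.
Closing under the operation: H = {(0,0), (0,1), (0,2), (0,3), (0,4), (0,5), (0,6), (0,7), (0,8), (0,9), (0,10), (0,11), (2,0), (2,1), (2,2), (2,3), (2,4), (2,5), (2,6), (2,7), (2,8), (2,9), (2,10), (2,11)}, so |H| = 24.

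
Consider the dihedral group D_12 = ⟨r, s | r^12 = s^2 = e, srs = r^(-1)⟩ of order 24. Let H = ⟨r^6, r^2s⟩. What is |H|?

4

|⟨r^6⟩| = 2 and |⟨r^2s⟩| = 2, so |H| is a multiple of lcm(2, 2) = 2 and divides |G| = 24.
Closing under the operation: H = {e, r^6, r^2s, r^8s}, so |H| = 4.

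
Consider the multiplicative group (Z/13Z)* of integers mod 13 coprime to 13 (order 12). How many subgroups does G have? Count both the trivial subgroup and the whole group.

6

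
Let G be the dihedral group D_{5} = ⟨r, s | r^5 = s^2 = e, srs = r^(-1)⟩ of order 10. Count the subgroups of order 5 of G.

1

|G| = 10 and 5 | 10, so subgroups of order 5 are possible by Lagrange.
The subgroups of order 5 are: {e, r, r^2, r^3, r^4}.
So G has 1 subgroup of order 5.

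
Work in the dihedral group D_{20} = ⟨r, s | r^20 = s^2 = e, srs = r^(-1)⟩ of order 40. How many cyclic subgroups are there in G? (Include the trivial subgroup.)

26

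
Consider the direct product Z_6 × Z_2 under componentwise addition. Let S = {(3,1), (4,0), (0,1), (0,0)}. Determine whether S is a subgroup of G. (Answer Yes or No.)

(4,0) ∈ S but its inverse (2,0) ∉ S, so S is not a subgroup.

No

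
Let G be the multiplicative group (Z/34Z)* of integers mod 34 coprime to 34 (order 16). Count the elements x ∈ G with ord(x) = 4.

The elements of order 4 are: 13, 21.
That's 2.

2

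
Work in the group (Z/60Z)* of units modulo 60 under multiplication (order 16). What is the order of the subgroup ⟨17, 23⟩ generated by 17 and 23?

8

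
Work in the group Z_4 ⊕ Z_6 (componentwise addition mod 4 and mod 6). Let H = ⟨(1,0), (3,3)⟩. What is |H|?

8

|⟨(1,0)⟩| = 4 and |⟨(3,3)⟩| = 4, so |H| is a multiple of lcm(4, 4) = 4 and divides |G| = 24.
Closing under the operation: H = {(0,0), (0,3), (1,0), (1,3), (2,0), (2,3), (3,0), (3,3)}, so |H| = 8.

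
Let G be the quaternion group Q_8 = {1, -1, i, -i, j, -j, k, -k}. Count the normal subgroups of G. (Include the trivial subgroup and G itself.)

G has 6 subgroups. Checking conjugation-invariance by order — order 1: 1/1 normal; order 2: 1/1 normal; order 4: 3/3 normal; order 8: 1/1 normal.
Total normal subgroups: 6.

6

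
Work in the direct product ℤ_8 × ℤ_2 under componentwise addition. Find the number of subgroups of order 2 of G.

|G| = 16 and 2 | 16, so subgroups of order 2 are possible by Lagrange.
The subgroups of order 2 are: {(0,0), (0,1)}; {(0,0), (4,0)}; {(0,0), (4,1)}.
So G has 3 subgroups of order 2.

3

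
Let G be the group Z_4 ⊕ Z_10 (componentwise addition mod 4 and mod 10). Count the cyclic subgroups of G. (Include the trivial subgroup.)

12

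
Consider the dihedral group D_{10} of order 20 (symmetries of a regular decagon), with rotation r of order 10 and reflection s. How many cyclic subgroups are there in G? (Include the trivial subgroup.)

Each element a generates a cyclic subgroup ⟨a⟩; distinct elements may generate the same one (a cyclic group of order d has φ(d) generators).
Cyclic subgroups by order — order 1: 1; order 2: 11; order 5: 1; order 10: 1.
Total: 14.

14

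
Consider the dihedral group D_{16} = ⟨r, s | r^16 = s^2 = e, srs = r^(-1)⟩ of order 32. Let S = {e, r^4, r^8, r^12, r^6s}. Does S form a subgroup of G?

No

|S| = 5 does not divide |G| = 32, so by Lagrange S is not a subgroup.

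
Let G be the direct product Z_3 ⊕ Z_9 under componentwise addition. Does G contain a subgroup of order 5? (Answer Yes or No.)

5 does not divide |G| = 27, so by Lagrange no subgroup of order 5 exists.

No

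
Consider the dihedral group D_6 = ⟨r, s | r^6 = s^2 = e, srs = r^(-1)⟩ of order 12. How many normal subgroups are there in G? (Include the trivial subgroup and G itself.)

G has 16 subgroups. Checking conjugation-invariance by order — order 1: 1/1 normal; order 2: 1/7 normal; order 3: 1/1 normal; order 4: 0/3 normal; order 6: 3/3 normal; order 12: 1/1 normal.
Total normal subgroups: 7.

7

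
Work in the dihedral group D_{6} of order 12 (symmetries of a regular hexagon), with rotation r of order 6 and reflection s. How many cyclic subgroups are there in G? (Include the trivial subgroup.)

10

Each element a generates a cyclic subgroup ⟨a⟩; distinct elements may generate the same one (a cyclic group of order d has φ(d) generators).
Cyclic subgroups by order — order 1: 1; order 2: 7; order 3: 1; order 6: 1.
Total: 10.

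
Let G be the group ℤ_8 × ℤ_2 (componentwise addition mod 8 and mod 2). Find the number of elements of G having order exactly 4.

4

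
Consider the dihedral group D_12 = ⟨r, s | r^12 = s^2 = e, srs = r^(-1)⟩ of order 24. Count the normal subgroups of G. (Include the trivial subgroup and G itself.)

G has 34 subgroups. Checking conjugation-invariance by order — order 1: 1/1 normal; order 2: 1/13 normal; order 3: 1/1 normal; order 4: 1/7 normal; order 6: 1/5 normal; order 8: 0/3 normal; order 12: 3/3 normal; order 24: 1/1 normal.
Total normal subgroups: 9.

9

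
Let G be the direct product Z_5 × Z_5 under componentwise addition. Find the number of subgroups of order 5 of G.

6

|G| = 25 and 5 | 25, so subgroups of order 5 are possible by Lagrange.
The subgroups of order 5 are: {(0,0), (0,1), (0,2), (0,3), (0,4)}; {(0,0), (1,0), (2,0), (3,0), (4,0)}; {(0,0), (1,1), (2,2), (3,3), (4,4)}; {(0,0), (1,2), (2,4), (3,1), (4,3)}; … (6 in all).
So G has 6 subgroups of order 5.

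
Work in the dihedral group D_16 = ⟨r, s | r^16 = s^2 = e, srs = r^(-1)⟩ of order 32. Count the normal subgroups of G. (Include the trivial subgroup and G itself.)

8

G has 36 subgroups. Checking conjugation-invariance by order — order 1: 1/1 normal; order 2: 1/17 normal; order 4: 1/9 normal; order 8: 1/5 normal; order 16: 3/3 normal; order 32: 1/1 normal.
Total normal subgroups: 8.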